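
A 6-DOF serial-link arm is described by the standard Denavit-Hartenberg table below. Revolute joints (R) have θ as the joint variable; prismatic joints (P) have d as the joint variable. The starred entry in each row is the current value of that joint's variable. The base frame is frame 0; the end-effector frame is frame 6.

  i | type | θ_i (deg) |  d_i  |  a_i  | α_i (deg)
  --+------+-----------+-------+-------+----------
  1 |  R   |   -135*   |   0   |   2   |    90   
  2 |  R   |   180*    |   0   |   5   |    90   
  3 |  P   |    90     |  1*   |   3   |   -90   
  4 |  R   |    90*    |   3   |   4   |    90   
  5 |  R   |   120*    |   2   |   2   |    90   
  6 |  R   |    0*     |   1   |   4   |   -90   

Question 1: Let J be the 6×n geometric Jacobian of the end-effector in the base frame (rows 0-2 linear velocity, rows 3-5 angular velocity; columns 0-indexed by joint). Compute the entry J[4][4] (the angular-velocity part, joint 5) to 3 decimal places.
axis z_4 = (-0.7071,0.7071,0.0000); lever o_n−o_4 = (-5.4420,-2.6136,2.1340)
cross product → J_v[:, 4] = (1.5089,1.5089,5.6962)
J_ω[:, 4] = z_4
entry J[4][4] = 0.7071

0.707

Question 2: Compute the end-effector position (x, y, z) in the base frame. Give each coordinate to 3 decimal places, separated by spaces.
after link 1: o_1 = (-1.4142, -1.4142, 0.0000)
after link 2: o_2 = (2.1213, 2.1213, 0.0000)
after link 3: o_3 = (-0.0000, 4.2426, 1.0000)
after link 4: o_4 = (-2.1213, 2.1213, -3.0000)
after link 5: o_5 = (-4.7603, 2.3108, -2.0000)
after link 6: o_6 = (-7.5633, -0.4923, -0.8660)

-7.563 -0.492 -0.866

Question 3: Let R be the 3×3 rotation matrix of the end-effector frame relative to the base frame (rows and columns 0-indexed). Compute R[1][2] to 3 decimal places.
0.707

End-effector z-axis (col 2 of R) = (-0.7071,0.7071,0.0000)
R[1][2] = 0.7071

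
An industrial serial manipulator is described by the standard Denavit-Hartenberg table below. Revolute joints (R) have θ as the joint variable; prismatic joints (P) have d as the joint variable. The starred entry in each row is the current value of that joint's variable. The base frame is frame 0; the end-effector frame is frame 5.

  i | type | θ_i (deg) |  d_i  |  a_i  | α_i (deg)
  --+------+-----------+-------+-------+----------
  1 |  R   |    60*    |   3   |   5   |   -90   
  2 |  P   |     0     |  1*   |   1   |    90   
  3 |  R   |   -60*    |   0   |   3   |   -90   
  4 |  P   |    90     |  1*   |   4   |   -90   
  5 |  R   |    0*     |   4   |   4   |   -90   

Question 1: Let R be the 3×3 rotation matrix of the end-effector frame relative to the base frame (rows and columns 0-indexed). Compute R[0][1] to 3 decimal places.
1.000

End-effector y-axis (col 1 of R) = (1.0000,-0.0000,0.0000)
R[0][1] = 1.0000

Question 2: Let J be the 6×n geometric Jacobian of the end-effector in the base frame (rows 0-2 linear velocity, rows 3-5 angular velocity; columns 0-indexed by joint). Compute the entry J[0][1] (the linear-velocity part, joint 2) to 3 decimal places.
-0.866

prismatic axis z_1 = (-0.8660,0.5000,0.0000)
J_v[:, 1] = z_1; J_ω[:, 1] = (0,0,0)
entry J[0][1] = -0.8660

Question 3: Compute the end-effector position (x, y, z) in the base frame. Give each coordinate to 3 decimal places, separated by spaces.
1.134 6.696 -5.000

after link 1: o_1 = (2.5000, 4.3301, 3.0000)
after link 2: o_2 = (2.1340, 5.6962, 3.0000)
after link 3: o_3 = (5.1340, 5.6962, 3.0000)
after link 4: o_4 = (5.1340, 6.6962, -1.0000)
after link 5: o_5 = (1.1340, 6.6962, -5.0000)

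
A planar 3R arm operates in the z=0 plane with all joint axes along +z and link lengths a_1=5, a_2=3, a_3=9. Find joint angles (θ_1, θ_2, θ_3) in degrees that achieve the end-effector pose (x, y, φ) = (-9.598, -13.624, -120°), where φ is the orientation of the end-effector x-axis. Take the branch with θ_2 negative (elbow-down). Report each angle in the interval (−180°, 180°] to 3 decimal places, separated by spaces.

wrist centre = target − a_3·(cos φ, sin φ) = (-5.0980, -5.8298)
cos θ_2 = (59.9758−5²−3²)/(2·5·3) = 0.8659; θ_2 = -30.0188° (elbow-down)
β = atan2(-5.8298,-5.0980) = -131.1689°; ψ = atan2(-1.5009,7.5976) = -11.1745°
θ_1 = β − ψ = -119.9944°
θ_3 = φ − θ_1 − θ_2 = 30.0132° (wrapped to (-180°,180°])

-119.994 -30.019 30.013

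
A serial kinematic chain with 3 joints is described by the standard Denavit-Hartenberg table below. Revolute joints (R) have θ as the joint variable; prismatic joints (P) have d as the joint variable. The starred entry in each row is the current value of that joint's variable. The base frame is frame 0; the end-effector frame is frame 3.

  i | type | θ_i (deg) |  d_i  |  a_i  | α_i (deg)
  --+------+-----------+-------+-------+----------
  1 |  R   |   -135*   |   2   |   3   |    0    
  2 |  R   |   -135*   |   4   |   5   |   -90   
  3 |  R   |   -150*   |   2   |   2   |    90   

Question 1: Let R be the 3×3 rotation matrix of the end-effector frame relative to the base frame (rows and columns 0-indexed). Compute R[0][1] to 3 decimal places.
End-effector y-axis (col 1 of R) = (-1.0000,-0.0000,0.0000)
R[0][1] = -1.0000

-1.000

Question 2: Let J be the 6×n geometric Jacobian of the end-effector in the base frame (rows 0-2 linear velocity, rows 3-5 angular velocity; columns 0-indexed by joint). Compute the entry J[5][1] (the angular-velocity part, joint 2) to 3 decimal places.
axis z_1 = (0.0000,0.0000,1.0000); lever o_n−o_1 = (-2.0000,3.2679,5.0000)
cross product → J_v[:, 1] = (-3.2679,-2.0000,0.0000)
J_ω[:, 1] = z_1
entry J[5][1] = 1.0000

1.000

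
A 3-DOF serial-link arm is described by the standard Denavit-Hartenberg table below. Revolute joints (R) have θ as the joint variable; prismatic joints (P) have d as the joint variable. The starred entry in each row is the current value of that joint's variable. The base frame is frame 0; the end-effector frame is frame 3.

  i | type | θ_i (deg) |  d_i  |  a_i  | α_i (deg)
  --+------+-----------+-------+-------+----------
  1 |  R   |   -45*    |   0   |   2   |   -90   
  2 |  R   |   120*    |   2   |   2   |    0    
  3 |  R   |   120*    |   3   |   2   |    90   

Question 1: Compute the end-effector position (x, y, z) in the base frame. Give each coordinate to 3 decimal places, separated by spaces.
after link 1: o_1 = (1.4142, -1.4142, 0.0000)
after link 2: o_2 = (2.1213, 0.7071, -1.7321)
after link 3: o_3 = (3.5355, 3.5355, -0.0000)

3.536 3.536 -0.000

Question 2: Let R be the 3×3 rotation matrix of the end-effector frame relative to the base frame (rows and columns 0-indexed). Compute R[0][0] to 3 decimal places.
End-effector x-axis (col 0 of R) = (-0.3536,0.3536,0.8660)
R[0][0] = -0.3536

-0.354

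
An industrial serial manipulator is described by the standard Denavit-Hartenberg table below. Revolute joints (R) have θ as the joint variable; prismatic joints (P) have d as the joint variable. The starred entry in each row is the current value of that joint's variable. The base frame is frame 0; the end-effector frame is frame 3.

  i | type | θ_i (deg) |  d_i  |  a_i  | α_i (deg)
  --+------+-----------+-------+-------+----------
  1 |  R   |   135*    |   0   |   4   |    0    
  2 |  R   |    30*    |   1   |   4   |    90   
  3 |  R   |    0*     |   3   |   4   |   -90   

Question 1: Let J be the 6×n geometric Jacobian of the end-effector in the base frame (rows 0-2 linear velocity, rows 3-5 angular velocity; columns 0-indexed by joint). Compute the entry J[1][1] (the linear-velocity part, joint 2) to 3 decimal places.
axis z_1 = (0.0000,0.0000,1.0000); lever o_n−o_1 = (-6.9509,4.9683,1.0000)
cross product → J_v[:, 1] = (-4.9683,-6.9509,0.0000)
J_ω[:, 1] = z_1
entry J[1][1] = -6.9509

-6.951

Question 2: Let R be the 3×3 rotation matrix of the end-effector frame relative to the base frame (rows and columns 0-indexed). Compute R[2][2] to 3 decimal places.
End-effector z-axis (col 2 of R) = (0.0000,0.0000,1.0000)
R[2][2] = 1.0000

1.000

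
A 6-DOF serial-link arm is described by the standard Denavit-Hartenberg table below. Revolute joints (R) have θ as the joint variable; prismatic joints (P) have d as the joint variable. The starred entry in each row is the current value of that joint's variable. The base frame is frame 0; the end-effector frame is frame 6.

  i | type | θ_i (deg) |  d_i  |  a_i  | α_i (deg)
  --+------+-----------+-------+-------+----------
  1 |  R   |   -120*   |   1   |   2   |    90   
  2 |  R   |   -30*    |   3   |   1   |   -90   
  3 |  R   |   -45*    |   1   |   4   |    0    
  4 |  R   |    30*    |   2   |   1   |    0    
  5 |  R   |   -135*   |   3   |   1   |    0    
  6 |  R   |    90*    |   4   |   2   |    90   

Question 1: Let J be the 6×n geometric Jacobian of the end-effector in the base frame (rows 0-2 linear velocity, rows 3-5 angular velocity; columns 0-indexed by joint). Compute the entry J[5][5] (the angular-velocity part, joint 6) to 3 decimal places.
axis z_5 = (-0.2500,-0.4330,0.8660); lever o_n−o_5 = (-2.9330,-1.6160,2.9641)
cross product → J_v[:, 5] = (0.1160,-1.7990,-0.8660)
J_ω[:, 5] = z_5
entry J[5][5] = 0.8660

0.866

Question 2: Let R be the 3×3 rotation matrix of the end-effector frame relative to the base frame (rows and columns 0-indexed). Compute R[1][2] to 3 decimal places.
0.900

End-effector z-axis (col 2 of R) = (-0.0580,0.8995,0.4330)
R[1][2] = 0.8995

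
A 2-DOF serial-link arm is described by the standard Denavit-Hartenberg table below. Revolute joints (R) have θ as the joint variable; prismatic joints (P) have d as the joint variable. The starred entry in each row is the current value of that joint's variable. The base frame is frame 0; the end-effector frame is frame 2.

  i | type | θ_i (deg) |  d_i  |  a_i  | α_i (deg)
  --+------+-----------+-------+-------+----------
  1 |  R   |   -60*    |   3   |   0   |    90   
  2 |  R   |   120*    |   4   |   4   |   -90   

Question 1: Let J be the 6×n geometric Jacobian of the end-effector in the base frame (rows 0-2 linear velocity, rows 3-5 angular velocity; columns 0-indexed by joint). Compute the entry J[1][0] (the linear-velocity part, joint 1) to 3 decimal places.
-4.464

axis z_0 = ẑ; lever o_n−o_0 = (-4.4641,-0.2679,6.4641)
cross product → J_v[:, 0] = (0.2679,-4.4641,0.0000)
J_ω[:, 0] = z_0
entry J[1][0] = -4.4641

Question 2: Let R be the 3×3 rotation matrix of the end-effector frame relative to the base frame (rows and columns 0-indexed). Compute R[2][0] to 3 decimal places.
0.866

End-effector x-axis (col 0 of R) = (-0.2500,0.4330,0.8660)
R[2][0] = 0.8660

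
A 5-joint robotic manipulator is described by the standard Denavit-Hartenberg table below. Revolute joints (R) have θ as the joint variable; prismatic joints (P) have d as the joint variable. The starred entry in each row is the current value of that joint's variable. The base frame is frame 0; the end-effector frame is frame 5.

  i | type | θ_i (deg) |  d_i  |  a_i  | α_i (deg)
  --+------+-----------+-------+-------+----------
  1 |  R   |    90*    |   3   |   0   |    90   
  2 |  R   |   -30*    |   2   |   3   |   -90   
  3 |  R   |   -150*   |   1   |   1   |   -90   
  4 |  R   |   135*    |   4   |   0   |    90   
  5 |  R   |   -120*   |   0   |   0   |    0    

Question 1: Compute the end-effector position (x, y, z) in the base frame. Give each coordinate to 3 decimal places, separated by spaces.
5.964 4.080 1.799

after link 1: o_1 = (0.0000, 0.0000, 3.0000)
after link 2: o_2 = (2.0000, 2.5981, 1.5000)
after link 3: o_3 = (2.5000, 2.3481, 2.7990)
after link 4: o_4 = (5.9641, 4.0801, 1.7990)
after link 5: o_5 = (5.9641, 4.0801, 1.7990)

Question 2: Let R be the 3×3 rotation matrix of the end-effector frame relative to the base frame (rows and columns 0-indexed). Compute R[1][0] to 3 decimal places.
-0.463

End-effector x-axis (col 0 of R) = (-0.5732,-0.4634,0.6758)
R[1][0] = -0.4634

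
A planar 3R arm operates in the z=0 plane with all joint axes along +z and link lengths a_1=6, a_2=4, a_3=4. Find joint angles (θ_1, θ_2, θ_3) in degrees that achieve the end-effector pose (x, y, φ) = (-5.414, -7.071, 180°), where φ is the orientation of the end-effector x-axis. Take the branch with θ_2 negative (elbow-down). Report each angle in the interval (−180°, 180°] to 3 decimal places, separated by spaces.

wrist centre = target − a_3·(cos φ, sin φ) = (-1.4140, -7.0710)
cos θ_2 = (51.9984−6²−4²)/(2·6·4) = -0.0000; θ_2 = -90.0019° (elbow-down)
β = atan2(-7.0710,-1.4140) = -101.3084°; ψ = atan2(-4.0000,5.9999) = -33.6906°
θ_1 = β − ψ = -67.6177°
θ_3 = φ − θ_1 − θ_2 = -22.3804° (wrapped to (-180°,180°])

-67.618 -90.002 -22.380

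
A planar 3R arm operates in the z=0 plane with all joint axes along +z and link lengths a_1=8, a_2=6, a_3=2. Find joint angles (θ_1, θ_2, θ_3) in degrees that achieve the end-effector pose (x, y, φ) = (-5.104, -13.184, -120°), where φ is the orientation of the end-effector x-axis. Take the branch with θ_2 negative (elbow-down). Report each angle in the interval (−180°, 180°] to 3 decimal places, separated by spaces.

wrist centre = target − a_3·(cos φ, sin φ) = (-4.1040, -11.4519)
cos θ_2 = (147.9900−8²−6²)/(2·8·6) = 0.4999; θ_2 = -60.0069° (elbow-down)
β = atan2(-11.4519,-4.1040) = -109.7160°; ψ = atan2(-5.1965,10.9994) = -25.2878°
θ_1 = β − ψ = -84.4282°
θ_3 = φ − θ_1 − θ_2 = 24.4351° (wrapped to (-180°,180°])

-84.428 -60.007 24.435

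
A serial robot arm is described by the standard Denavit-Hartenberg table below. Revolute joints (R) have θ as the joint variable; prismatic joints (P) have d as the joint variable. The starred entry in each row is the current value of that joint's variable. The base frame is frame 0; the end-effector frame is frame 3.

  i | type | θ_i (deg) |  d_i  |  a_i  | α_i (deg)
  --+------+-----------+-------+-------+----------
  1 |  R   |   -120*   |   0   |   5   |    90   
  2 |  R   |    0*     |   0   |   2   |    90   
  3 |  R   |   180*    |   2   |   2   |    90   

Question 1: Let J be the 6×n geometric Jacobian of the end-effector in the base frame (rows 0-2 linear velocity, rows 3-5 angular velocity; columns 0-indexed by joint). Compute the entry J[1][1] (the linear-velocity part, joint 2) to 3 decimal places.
axis z_1 = (-0.8660,0.5000,0.0000); lever o_n−o_1 = (-0.0000,0.0000,-2.0000)
cross product → J_v[:, 1] = (-1.0000,-1.7321,0.0000)
J_ω[:, 1] = z_1
entry J[1][1] = -1.7321

-1.732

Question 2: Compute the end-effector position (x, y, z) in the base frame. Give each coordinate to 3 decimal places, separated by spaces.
after link 1: o_1 = (-2.5000, -4.3301, 0.0000)
after link 2: o_2 = (-3.5000, -6.0622, 0.0000)
after link 3: o_3 = (-2.5000, -4.3301, -2.0000)

-2.500 -4.330 -2.000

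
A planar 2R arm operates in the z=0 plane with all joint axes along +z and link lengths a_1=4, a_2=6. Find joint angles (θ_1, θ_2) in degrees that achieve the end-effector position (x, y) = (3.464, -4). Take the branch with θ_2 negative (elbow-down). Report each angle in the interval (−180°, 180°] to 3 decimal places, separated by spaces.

30.000 -120.001

cos θ_2 = (27.9993−4²−6²)/(2·4·6) = -0.5000; θ_2 = -120.0010° (elbow-down)
β = atan2(-4.0000,3.4640) = -49.1074°; ψ = atan2(-5.1961,0.9999) = -79.1074°
θ_1 = β − ψ = 30.0000°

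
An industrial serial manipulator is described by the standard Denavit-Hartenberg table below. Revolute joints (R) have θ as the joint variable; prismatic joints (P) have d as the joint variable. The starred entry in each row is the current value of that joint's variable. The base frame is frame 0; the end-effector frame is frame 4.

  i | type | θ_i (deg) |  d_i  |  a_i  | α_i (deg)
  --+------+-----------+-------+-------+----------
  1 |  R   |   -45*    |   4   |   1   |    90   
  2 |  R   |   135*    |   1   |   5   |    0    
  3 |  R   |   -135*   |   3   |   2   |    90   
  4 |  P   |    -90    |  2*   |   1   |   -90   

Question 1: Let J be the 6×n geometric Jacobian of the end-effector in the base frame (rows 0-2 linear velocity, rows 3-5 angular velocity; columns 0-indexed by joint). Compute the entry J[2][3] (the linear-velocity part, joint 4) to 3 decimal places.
-1.000

prismatic axis z_3 = (-0.0000,-0.0000,-1.0000)
J_v[:, 3] = z_3; J_ω[:, 3] = (0,0,0)
entry J[2][3] = -1.0000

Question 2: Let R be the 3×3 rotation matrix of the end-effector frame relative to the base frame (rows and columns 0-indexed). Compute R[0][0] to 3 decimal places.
End-effector x-axis (col 0 of R) = (0.7071,0.7071,-0.0000)
R[0][0] = 0.7071

0.707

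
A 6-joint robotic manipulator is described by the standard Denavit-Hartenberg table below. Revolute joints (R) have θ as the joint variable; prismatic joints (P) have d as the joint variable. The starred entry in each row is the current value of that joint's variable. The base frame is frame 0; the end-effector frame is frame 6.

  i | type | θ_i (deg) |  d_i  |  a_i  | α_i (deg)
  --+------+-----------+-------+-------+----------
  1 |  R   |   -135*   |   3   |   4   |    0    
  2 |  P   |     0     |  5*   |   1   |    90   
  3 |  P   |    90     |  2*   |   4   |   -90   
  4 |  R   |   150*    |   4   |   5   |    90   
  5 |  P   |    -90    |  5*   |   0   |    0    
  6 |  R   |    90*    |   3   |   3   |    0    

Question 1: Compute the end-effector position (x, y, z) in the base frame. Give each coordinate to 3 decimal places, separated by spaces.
5.606 -7.020 9.072

after link 1: o_1 = (-2.8284, -2.8284, 3.0000)
after link 2: o_2 = (-3.5355, -3.5355, 8.0000)
after link 3: o_3 = (-4.9497, -2.1213, 12.0000)
after link 4: o_4 = (-0.3536, -1.0607, 7.6699)
after link 5: o_5 = (2.7083, -4.1225, 10.1699)
after link 6: o_6 = (5.6061, -7.0203, 9.0718)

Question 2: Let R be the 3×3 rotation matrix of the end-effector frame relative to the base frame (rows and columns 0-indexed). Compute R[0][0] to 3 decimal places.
End-effector x-axis (col 0 of R) = (0.3536,-0.3536,-0.8660)
R[0][0] = 0.3536

0.354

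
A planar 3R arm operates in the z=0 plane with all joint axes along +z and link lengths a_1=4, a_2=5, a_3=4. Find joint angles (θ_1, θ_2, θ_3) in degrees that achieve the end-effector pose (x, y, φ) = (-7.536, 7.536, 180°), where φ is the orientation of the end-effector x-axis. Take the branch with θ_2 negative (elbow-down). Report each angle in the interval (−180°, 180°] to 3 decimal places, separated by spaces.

wrist centre = target − a_3·(cos φ, sin φ) = (-3.5360, 7.5360)
cos θ_2 = (69.2946−4²−5²)/(2·4·5) = 0.7074; θ_2 = -44.9791° (elbow-down)
β = atan2(7.5360,-3.5360) = 115.1366°; ψ = atan2(-3.5342,7.5368) = -25.1233°
θ_1 = β − ψ = 140.2599°
θ_3 = φ − θ_1 − θ_2 = 84.7191° (wrapped to (-180°,180°])

140.260 -44.979 84.719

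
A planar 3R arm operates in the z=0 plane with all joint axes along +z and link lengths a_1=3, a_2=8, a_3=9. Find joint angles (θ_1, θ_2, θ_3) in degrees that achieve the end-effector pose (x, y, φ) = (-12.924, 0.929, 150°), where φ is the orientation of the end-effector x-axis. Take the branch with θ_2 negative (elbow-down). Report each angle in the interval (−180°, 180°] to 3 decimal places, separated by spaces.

-30.015 -134.987 -44.998

wrist centre = target − a_3·(cos φ, sin φ) = (-5.1298, -3.5710)
cos θ_2 = (39.0666−3²−8²)/(2·3·8) = -0.7069; θ_2 = -134.9870° (elbow-down)
β = atan2(-3.5710,-5.1298) = -145.1570°; ψ = atan2(-5.6581,-2.6556) = -115.1423°
θ_1 = β − ψ = -30.0146°
θ_3 = φ − θ_1 − θ_2 = -44.9984° (wrapped to (-180°,180°])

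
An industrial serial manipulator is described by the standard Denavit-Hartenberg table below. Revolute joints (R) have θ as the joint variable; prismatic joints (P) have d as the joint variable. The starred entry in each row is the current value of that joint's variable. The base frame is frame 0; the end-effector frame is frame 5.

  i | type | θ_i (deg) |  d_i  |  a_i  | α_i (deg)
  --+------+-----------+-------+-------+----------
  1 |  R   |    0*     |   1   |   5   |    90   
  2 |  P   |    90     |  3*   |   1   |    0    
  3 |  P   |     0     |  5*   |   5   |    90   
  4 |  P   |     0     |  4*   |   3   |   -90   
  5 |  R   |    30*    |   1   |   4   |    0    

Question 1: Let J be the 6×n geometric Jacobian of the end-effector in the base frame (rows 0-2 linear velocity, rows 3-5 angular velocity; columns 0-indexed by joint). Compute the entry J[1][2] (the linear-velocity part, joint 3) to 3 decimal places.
prismatic axis z_2 = (0.0000,-1.0000,0.0000)
J_v[:, 2] = z_2; J_ω[:, 2] = (0,0,0)
entry J[1][2] = -1.0000

-1.000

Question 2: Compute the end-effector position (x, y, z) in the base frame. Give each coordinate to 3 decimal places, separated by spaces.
after link 1: o_1 = (5.0000, 0.0000, 1.0000)
after link 2: o_2 = (5.0000, -3.0000, 2.0000)
after link 3: o_3 = (5.0000, -8.0000, 7.0000)
after link 4: o_4 = (9.0000, -8.0000, 10.0000)
after link 5: o_5 = (7.0000, -9.0000, 13.4641)

7.000 -9.000 13.464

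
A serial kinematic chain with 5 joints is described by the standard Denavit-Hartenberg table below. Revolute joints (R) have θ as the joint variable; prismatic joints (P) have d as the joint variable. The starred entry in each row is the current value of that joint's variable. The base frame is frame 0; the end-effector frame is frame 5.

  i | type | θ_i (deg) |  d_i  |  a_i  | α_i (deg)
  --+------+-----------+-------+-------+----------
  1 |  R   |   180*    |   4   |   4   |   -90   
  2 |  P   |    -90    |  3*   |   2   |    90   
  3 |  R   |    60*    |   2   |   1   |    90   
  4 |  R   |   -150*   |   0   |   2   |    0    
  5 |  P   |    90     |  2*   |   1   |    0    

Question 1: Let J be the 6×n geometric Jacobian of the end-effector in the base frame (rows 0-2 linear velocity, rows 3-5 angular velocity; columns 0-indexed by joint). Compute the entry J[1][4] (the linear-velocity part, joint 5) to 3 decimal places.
0.500

prismatic axis z_4 = (0.0000,0.5000,0.8660)
J_v[:, 4] = z_4; J_ω[:, 4] = (0,0,0)
entry J[1][4] = 0.5000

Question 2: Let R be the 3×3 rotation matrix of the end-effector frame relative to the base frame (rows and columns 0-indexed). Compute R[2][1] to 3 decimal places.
End-effector y-axis (col 1 of R) = (0.5000,-0.7500,0.4330)
R[2][1] = 0.4330

0.433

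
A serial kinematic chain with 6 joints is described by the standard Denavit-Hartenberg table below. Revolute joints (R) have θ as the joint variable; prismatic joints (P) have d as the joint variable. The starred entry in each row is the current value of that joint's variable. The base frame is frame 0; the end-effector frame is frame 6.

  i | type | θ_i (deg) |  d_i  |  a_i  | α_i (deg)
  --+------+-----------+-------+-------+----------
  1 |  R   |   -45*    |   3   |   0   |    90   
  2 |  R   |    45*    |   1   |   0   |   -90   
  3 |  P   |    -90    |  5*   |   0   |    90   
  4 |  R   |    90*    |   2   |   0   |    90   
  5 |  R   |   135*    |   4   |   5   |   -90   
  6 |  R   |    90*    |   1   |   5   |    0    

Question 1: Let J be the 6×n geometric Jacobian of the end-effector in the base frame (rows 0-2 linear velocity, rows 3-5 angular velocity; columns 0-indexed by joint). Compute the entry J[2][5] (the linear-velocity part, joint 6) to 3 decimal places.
axis z_5 = (0.7071,-0.7071,-0.0000); lever o_n−o_5 = (4.2426,2.8284,-0.0000)
cross product → J_v[:, 5] = (0.0000,-0.0000,5.0000)
J_ω[:, 5] = z_5
entry J[2][5] = 5.0000

5.000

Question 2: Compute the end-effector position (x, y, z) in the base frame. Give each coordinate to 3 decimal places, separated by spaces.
after link 1: o_1 = (0.0000, 0.0000, 3.0000)
after link 2: o_2 = (-0.7071, -0.7071, 3.0000)
after link 3: o_3 = (-3.2071, 1.7929, 6.5355)
after link 4: o_4 = (-4.2071, 2.7929, 5.1213)
after link 5: o_5 = (-7.0355, -0.0355, 0.1213)
after link 6: o_6 = (-2.7929, 2.7929, 0.1213)

-2.793 2.793 0.121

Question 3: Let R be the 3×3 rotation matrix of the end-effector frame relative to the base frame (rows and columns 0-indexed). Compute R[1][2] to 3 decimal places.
End-effector z-axis (col 2 of R) = (0.7071,-0.7071,-0.0000)
R[1][2] = -0.7071

-0.707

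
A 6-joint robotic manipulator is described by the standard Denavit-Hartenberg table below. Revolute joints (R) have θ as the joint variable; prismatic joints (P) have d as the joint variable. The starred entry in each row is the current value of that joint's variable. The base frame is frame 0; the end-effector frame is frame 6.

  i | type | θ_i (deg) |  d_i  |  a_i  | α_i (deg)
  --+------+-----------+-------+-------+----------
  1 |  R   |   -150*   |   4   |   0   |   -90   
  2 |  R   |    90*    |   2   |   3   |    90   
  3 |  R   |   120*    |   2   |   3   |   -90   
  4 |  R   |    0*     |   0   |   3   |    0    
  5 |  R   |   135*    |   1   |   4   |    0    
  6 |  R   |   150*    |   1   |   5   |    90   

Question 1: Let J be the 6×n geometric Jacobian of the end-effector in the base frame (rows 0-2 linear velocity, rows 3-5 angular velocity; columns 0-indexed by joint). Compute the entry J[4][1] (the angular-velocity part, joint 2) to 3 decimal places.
-0.866

axis z_1 = (0.5000,-0.8660,0.0000); lever o_n−o_1 = (-1.0315,-6.2159,0.9649)
cross product → J_v[:, 1] = (-0.8356,-0.4824,-4.0012)
J_ω[:, 1] = z_1
entry J[4][1] = -0.8660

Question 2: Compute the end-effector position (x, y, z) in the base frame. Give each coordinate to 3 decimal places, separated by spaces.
after link 1: o_1 = (0.0000, 0.0000, 4.0000)
after link 2: o_2 = (1.0000, -1.7321, 1.0000)
after link 3: o_3 = (0.5670, -4.9821, 2.5000)
after link 4: o_4 = (1.8660, -7.2321, 4.0000)
after link 5: o_5 = (2.8408, -3.2635, 3.4518)
after link 6: o_6 = (-1.0315, -6.2159, 4.9649)

-1.031 -6.216 4.965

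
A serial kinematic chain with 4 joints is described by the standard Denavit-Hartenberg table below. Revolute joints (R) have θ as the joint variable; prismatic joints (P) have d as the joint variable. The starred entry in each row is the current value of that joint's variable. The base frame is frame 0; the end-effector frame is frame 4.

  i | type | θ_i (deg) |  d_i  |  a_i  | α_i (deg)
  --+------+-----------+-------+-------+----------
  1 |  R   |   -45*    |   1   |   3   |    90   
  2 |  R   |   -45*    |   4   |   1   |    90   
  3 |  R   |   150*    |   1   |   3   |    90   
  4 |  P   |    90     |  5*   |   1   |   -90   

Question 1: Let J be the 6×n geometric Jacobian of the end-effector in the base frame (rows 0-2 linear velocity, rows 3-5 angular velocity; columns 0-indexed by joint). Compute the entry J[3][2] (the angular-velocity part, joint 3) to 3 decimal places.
-0.500

axis z_2 = (-0.5000,0.5000,-0.7071); lever o_n−o_2 = (-5.1716,-3.0735,-1.3449)
cross product → J_v[:, 2] = (-2.8457,2.9844,4.1225)
J_ω[:, 2] = z_2
entry J[3][2] = -0.5000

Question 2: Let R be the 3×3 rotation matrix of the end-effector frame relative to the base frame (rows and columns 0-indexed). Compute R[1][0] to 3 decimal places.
0.500

End-effector x-axis (col 0 of R) = (-0.5000,0.5000,-0.7071)
R[1][0] = 0.5000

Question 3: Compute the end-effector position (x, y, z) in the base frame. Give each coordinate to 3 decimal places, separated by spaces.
-5.379 -8.523 -1.052

after link 1: o_1 = (2.1213, -2.1213, 1.0000)
after link 2: o_2 = (-0.2071, -5.4497, 0.2929)
after link 3: o_3 = (-3.0668, -4.7114, 1.4229)
after link 4: o_4 = (-5.3787, -8.5232, -1.0520)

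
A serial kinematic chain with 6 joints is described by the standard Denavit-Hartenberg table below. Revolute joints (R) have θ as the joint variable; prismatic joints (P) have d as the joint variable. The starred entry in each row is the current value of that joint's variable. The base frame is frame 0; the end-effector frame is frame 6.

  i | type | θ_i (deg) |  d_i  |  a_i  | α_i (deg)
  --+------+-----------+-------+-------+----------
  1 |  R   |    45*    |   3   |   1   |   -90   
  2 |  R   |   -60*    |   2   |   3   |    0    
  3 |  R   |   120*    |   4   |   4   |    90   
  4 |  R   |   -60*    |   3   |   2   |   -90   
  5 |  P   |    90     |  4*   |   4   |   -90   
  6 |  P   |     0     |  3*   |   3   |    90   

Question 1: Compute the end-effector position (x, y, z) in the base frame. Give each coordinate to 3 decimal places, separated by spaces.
-4.489 8.050 -2.433

after link 1: o_1 = (0.7071, 0.7071, 3.0000)
after link 2: o_2 = (0.3536, 3.1820, 5.5981)
after link 3: o_3 = (-1.0607, 7.4246, 2.1340)
after link 4: o_4 = (2.3548, 8.3905, 2.7679)
after link 5: o_5 = (-0.2842, 8.5800, -2.2321)
after link 6: o_6 = (-4.4888, 8.0497, -2.4330)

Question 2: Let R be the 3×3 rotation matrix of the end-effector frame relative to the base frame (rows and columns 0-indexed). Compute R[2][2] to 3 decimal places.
-0.750

End-effector z-axis (col 2 of R) = (-0.0474,0.6597,-0.7500)
R[2][2] = -0.7500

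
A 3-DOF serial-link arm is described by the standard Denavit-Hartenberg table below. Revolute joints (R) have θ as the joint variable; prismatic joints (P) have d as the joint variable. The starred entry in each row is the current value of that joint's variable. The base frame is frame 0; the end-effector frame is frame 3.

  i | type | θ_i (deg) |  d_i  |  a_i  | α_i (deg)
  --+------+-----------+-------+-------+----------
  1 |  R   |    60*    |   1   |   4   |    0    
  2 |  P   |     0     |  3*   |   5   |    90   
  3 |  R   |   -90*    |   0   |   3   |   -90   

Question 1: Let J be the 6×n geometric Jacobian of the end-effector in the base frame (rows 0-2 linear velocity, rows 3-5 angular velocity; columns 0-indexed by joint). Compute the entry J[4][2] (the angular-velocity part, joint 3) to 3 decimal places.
axis z_2 = (0.8660,-0.5000,0.0000); lever o_n−o_2 = (0.0000,0.0000,-3.0000)
cross product → J_v[:, 2] = (1.5000,2.5981,0.0000)
J_ω[:, 2] = z_2
entry J[4][2] = -0.5000

-0.500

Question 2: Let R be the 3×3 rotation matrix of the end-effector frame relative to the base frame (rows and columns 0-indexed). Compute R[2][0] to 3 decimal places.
End-effector x-axis (col 0 of R) = (0.0000,0.0000,-1.0000)
R[2][0] = -1.0000

-1.000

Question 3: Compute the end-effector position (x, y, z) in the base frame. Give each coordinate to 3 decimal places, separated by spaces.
after link 1: o_1 = (2.0000, 3.4641, 1.0000)
after link 2: o_2 = (4.5000, 7.7942, 4.0000)
after link 3: o_3 = (4.5000, 7.7942, 1.0000)

4.500 7.794 1.000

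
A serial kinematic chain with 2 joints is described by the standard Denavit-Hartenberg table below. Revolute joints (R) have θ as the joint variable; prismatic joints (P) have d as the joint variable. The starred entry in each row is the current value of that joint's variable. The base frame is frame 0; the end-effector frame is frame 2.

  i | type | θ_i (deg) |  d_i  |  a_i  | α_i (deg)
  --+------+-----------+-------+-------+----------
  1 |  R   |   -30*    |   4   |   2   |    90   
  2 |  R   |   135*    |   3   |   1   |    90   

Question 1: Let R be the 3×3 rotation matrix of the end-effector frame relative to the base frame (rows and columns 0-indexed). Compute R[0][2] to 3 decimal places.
0.612

End-effector z-axis (col 2 of R) = (0.6124,-0.3536,0.7071)
R[0][2] = 0.6124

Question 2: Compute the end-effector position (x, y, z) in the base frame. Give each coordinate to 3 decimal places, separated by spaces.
-0.380 -3.245 4.707

after link 1: o_1 = (1.7321, -1.0000, 4.0000)
after link 2: o_2 = (-0.3803, -3.2445, 4.7071)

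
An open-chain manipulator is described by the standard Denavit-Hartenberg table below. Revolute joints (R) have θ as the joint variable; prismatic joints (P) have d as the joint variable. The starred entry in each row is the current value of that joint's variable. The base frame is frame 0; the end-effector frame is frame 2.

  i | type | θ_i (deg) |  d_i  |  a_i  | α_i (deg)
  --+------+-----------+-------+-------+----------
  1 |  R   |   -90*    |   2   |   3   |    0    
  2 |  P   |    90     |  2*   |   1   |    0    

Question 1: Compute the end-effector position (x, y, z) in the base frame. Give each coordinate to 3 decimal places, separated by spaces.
1.000 -3.000 4.000

after link 1: o_1 = (0.0000, -3.0000, 2.0000)
after link 2: o_2 = (1.0000, -3.0000, 4.0000)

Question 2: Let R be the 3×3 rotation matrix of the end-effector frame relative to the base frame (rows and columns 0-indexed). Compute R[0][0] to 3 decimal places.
1.000

End-effector x-axis (col 0 of R) = (1.0000,0.0000,0.0000)
R[0][0] = 1.0000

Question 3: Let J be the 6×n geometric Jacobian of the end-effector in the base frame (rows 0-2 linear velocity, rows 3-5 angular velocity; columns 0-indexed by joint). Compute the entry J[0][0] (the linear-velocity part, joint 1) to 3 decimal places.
3.000

axis z_0 = ẑ; lever o_n−o_0 = (1.0000,-3.0000,4.0000)
cross product → J_v[:, 0] = (3.0000,1.0000,-0.0000)
J_ω[:, 0] = z_0
entry J[0][0] = 3.0000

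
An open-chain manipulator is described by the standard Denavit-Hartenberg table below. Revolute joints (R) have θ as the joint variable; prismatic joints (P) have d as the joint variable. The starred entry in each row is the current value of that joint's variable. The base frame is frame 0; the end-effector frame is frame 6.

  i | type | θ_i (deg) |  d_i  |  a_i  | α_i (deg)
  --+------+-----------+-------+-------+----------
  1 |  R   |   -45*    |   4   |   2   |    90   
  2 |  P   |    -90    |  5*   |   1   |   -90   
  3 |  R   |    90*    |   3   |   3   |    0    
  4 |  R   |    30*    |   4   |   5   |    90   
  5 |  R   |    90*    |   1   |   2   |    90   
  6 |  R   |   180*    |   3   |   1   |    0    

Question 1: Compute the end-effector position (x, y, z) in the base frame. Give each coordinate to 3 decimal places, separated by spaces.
10.909 -3.233 6.134

after link 1: o_1 = (1.4142, -1.4142, 4.0000)
after link 2: o_2 = (-2.1213, -4.9497, 3.0000)
after link 3: o_3 = (2.1213, -4.9497, 3.0000)
after link 4: o_4 = (8.0116, -4.7163, 5.5000)
after link 5: o_5 = (9.7794, -5.7770, 4.6340)
after link 6: o_6 = (10.9094, -3.2327, 6.1340)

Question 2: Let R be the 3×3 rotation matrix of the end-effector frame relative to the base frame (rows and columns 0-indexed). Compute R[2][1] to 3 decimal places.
0.866

End-effector y-axis (col 1 of R) = (-0.3536,-0.3536,0.8660)
R[2][1] = 0.8660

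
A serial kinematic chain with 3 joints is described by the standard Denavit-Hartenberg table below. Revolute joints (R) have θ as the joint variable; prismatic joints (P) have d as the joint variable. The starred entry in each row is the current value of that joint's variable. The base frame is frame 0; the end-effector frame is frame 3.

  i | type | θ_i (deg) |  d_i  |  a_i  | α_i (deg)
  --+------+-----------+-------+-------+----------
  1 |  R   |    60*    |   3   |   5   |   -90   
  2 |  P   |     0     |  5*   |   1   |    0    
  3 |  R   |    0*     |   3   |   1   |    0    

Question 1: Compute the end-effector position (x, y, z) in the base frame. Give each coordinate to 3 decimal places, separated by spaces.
-3.428 10.062 3.000

after link 1: o_1 = (2.5000, 4.3301, 3.0000)
after link 2: o_2 = (-1.3301, 7.6962, 3.0000)
after link 3: o_3 = (-3.4282, 10.0622, 3.0000)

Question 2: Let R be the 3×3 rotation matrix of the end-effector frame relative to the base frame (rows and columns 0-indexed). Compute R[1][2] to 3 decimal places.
0.500

End-effector z-axis (col 2 of R) = (-0.8660,0.5000,0.0000)
R[1][2] = 0.5000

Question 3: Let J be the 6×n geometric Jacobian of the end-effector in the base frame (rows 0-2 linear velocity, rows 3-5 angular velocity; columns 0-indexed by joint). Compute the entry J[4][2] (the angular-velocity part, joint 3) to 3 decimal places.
0.500

axis z_2 = (-0.8660,0.5000,0.0000); lever o_n−o_2 = (-2.0981,2.3660,0.0000)
cross product → J_v[:, 2] = (-0.0000,-0.0000,-1.0000)
J_ω[:, 2] = z_2
entry J[4][2] = 0.5000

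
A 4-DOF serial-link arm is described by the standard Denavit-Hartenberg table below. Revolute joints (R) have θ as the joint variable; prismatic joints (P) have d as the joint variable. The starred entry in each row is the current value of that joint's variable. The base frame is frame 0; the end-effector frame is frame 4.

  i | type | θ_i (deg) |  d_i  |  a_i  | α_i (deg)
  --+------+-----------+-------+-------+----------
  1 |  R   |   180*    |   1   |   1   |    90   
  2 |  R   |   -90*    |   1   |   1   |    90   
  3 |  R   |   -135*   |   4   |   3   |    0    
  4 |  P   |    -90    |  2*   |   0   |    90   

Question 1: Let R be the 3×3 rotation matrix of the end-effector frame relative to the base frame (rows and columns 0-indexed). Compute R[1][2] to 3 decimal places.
0.707

End-effector z-axis (col 2 of R) = (0.0000,0.7071,-0.7071)
R[1][2] = 0.7071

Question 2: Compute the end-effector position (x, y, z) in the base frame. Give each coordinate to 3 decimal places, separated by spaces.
5.000 -1.121 2.121

after link 1: o_1 = (-1.0000, 0.0000, 1.0000)
after link 2: o_2 = (-1.0000, 1.0000, 0.0000)
after link 3: o_3 = (3.0000, -1.1213, 2.1213)
after link 4: o_4 = (5.0000, -1.1213, 2.1213)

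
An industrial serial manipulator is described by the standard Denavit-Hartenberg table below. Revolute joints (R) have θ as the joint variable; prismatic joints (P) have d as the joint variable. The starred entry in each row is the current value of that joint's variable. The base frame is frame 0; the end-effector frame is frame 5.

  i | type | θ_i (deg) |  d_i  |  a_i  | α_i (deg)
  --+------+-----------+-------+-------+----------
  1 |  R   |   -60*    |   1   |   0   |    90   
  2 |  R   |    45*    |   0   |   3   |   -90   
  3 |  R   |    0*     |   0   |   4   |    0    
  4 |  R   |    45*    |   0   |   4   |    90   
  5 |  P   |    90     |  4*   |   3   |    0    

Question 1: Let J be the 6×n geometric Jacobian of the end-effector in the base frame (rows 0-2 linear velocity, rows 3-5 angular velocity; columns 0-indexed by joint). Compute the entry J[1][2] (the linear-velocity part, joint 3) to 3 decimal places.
axis z_2 = (-0.3536,0.6124,0.7071); lever o_n−o_2 = (2.3536,-4.0765,8.9497)
cross product → J_v[:, 2] = (8.3631,4.8284,0.0000)
J_ω[:, 2] = z_2
entry J[1][2] = 4.8284

4.828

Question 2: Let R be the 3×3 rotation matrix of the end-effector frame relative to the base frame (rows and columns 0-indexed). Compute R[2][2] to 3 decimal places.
End-effector z-axis (col 2 of R) = (-0.3624,-0.7866,0.5000)
R[2][2] = 0.5000

0.500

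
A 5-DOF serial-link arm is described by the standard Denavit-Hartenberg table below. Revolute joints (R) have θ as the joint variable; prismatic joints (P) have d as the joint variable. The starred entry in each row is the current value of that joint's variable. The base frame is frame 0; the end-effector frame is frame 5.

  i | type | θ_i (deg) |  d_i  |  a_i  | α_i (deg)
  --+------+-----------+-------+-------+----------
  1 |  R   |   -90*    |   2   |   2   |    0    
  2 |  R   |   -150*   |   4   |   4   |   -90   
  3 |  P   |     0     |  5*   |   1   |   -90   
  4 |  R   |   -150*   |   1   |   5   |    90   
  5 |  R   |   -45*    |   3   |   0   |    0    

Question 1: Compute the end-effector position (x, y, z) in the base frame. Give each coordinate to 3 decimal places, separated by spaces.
after link 1: o_1 = (0.0000, -2.0000, 2.0000)
after link 2: o_2 = (-2.0000, 1.4641, 6.0000)
after link 3: o_3 = (-6.8301, -0.1699, 6.0000)
after link 4: o_4 = (-6.8301, -5.1699, 5.0000)
after link 5: o_5 = (-3.8301, -5.1699, 5.0000)

-3.830 -5.170 5.000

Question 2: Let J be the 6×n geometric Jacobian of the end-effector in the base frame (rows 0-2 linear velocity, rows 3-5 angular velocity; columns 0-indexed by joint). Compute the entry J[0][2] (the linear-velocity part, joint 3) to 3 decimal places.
prismatic axis z_2 = (-0.8660,-0.5000,0.0000)
J_v[:, 2] = z_2; J_ω[:, 2] = (0,0,0)
entry J[0][2] = -0.8660

-0.866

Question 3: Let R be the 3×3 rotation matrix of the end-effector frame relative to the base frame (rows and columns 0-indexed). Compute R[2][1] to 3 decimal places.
-0.707

End-effector y-axis (col 1 of R) = (-0.0000,-0.7071,-0.7071)
R[2][1] = -0.7071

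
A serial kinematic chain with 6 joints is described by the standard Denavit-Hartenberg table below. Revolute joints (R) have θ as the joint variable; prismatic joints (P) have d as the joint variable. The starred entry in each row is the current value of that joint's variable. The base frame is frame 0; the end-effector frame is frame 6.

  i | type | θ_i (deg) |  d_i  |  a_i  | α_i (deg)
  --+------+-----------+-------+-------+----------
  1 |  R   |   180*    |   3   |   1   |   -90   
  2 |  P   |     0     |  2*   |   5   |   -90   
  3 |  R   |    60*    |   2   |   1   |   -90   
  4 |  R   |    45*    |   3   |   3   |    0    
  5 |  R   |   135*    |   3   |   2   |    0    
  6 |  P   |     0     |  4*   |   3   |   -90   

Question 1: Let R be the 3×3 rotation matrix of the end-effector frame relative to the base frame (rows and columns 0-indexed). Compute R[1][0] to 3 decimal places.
End-effector x-axis (col 0 of R) = (0.5000,-0.8660,0.0000)
R[1][0] = -0.8660

-0.866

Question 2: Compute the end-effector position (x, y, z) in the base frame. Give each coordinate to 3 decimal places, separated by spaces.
after link 1: o_1 = (-1.0000, 0.0000, 3.0000)
after link 2: o_2 = (-6.0000, -2.0000, 3.0000)
after link 3: o_3 = (-6.5000, -1.1340, 1.0000)
after link 4: o_4 = (-4.9626, 2.2031, 3.1213)
after link 5: o_5 = (-1.3645, 1.9711, 3.1213)
after link 6: o_6 = (3.5996, 1.3730, 3.1213)

3.600 1.373 3.121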